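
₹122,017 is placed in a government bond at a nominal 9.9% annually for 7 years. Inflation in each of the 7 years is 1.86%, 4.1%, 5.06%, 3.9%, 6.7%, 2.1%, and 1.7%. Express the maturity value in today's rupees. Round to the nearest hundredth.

Nominal value at maturity: ₹122,017 × (1 + 9.9%)^7 ≈ ₹236,267.61.
Price-level factor over 7 years: 1.0186 × 1.041 × 1.0506 × 1.039 × 1.067 × 1.021 × 1.017 ≈ 1.2823850896.
Dividing the nominal maturity value by the price-level factor gives the value in today's money.

₹184,240.77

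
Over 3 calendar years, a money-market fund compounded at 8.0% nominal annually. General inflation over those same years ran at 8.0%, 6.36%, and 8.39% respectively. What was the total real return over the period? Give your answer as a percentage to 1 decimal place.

Cumulative inflation factor: 1.080 × 1.0636 × 1.0839 ≈ 1.24506.
Nominal growth factor: 1.25971. Real growth factor = 1.25971 / 1.24506 ≈ 1.01177.
Total real return ≈ 1.1766%.

1.2%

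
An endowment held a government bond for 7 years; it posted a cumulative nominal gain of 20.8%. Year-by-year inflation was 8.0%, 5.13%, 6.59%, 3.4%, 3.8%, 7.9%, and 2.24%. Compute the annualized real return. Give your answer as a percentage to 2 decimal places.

-2.41%

Cumulative inflation factor: 1.080 × 1.0513 × 1.0659 × 1.034 × 1.038 × 1.079 × 1.0224 ≈ 1.43294.
Nominal growth factor: 1.20800. Real growth factor = 1.20800 / 1.43294 ≈ 0.84302.
Annualized: 0.84302^(1/7) − 1 ≈ -0.02410.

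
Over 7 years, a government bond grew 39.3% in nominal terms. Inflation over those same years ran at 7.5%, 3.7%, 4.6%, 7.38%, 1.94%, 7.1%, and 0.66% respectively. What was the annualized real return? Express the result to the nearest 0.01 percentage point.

Cumulative inflation factor: 1.075 × 1.037 × 1.046 × 1.0738 × 1.0194 × 1.071 × 1.0066 ≈ 1.37605.
Nominal growth factor: 1.39300. Real growth factor = 1.39300 / 1.37605 ≈ 1.01232.
Annualized: 1.01232^(1/7) − 1 ≈ 0.00175.

0.18%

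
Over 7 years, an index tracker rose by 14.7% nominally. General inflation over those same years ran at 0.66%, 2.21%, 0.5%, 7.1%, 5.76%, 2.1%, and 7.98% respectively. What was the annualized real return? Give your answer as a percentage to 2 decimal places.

-1.68%

Cumulative inflation factor: 1.0066 × 1.0221 × 1.005 × 1.071 × 1.0576 × 1.021 × 1.0798 ≈ 1.29121.
Nominal growth factor: 1.14700. Real growth factor = 1.14700 / 1.29121 ≈ 0.88832.
Annualized: 0.88832^(1/7) − 1 ≈ -0.01678.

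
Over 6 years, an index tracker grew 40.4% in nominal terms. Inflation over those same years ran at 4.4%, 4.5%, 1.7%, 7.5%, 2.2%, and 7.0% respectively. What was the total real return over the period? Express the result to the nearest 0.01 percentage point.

7.64%

Cumulative inflation factor: 1.044 × 1.045 × 1.017 × 1.075 × 1.022 × 1.070 ≈ 1.30431.
Nominal growth factor: 1.40400. Real growth factor = 1.40400 / 1.30431 ≈ 1.07643.
Total real return ≈ 7.6431%.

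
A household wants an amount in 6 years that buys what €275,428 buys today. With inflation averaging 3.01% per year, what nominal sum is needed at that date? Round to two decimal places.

Cumulative price-level factor: (1+3.01%)^6 ≈ 1.1947480298.
Multiplying €275,428 by the price-level factor gives the future nominal sum.

€329,067.06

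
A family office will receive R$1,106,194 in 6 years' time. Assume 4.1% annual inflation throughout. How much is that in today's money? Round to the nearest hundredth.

Price-level factor over 6 years: (1 + 4.1%)^6 ≈ 1.2726365063.
Purchasing power today: R$1,106,194 divided by that factor.

R$869,214.42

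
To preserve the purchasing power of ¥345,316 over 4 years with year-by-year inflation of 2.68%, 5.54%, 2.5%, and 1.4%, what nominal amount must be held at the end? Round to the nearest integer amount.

¥388,939

Cumulative price-level factor: 1.0268 × 1.0554 × 1.025 × 1.014 ≈ 1.1263277137.
Multiplying ¥345,316 by the price-level factor gives the future nominal sum.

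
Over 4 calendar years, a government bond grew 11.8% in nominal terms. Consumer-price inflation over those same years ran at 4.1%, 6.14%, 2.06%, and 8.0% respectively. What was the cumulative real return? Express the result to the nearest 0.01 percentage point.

-8.20%

Cumulative inflation factor: 1.041 × 1.0614 × 1.0206 × 1.080 ≈ 1.21789.
Nominal growth factor: 1.11800. Real growth factor = 1.11800 / 1.21789 ≈ 0.91798.
Total real return ≈ -8.2021%.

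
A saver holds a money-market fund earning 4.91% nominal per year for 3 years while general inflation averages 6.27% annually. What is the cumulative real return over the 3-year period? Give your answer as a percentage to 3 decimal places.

The annual real rate is (1+4.91%)/(1+6.27%) − 1 = -1.2798%.
Compounded over 3 years: (1 + -0.012798)^3 − 1 ≈ -0.03790.

-3.790%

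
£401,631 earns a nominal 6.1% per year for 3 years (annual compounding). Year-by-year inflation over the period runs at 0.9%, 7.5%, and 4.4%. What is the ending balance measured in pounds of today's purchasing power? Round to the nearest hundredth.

£423,616.87

Nominal value at maturity: £401,631 × (1 + 6.1%)^3 ≈ £479,704.04.
Price-level factor over 3 years: 1.009 × 1.075 × 1.044 = 1.1324007.
Dividing the nominal maturity value by the price-level factor gives the value in today's money.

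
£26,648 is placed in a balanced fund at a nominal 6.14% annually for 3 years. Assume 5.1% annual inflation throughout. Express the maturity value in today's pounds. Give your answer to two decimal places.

Nominal value at maturity: £26,648 × (1 + 6.14%)^3 ≈ £31,864.12.
Price-level factor over 3 years: (1 + 5.1%)^3 = 1.160935651.
The maturity value deflated by that factor is the answer in today's purchasing power.

£27,446.93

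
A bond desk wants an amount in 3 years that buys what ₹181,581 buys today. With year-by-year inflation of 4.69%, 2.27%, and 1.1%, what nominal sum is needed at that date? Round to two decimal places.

₹196,550.89

Cumulative price-level factor: 1.0469 × 1.0227 × 1.011 ≈ 1.0824419409.
The nominal amount required is ₹181,581 scaled up by that factor.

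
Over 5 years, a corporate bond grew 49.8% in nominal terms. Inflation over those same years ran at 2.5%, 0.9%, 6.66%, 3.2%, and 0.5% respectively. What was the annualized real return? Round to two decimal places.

5.54%

Cumulative inflation factor: 1.025 × 1.009 × 1.0666 × 1.032 × 1.005 ≈ 1.14410.
Nominal growth factor: 1.49800. Real growth factor = 1.49800 / 1.14410 ≈ 1.30933.
Annualized: 1.30933^(1/5) − 1 ≈ 0.05538.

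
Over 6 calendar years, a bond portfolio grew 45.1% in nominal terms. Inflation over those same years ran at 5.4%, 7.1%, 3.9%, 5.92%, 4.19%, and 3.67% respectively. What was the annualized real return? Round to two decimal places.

Cumulative inflation factor: 1.054 × 1.071 × 1.039 × 1.0592 × 1.0419 × 1.0367 ≈ 1.34185.
Nominal growth factor: 1.45100. Real growth factor = 1.45100 / 1.34185 ≈ 1.08135.
Annualized: 1.08135^(1/6) − 1 ≈ 0.01312.

1.31%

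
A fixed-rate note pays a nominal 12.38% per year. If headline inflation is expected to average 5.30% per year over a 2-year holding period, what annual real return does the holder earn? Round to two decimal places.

6.72%

With constant rates the annual real return is the same each year: (1+12.38%)/(1+5.30%) − 1 = 0.06724.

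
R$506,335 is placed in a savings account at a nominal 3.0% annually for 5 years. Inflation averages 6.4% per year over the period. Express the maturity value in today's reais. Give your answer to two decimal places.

R$430,443.28

Nominal value at maturity: R$506,335 × (1 + 3.0%)^5 ≈ R$586,981.04.
Price-level factor over 5 years: (1 + 6.4%)^5 ≈ 1.3636663998.
Dividing the nominal maturity value by the price-level factor gives the value in today's money.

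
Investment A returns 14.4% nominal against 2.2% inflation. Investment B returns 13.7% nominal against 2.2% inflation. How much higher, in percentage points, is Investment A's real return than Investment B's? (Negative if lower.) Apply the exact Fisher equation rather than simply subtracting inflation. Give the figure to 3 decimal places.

Investment A real return: 1.144/1.022 − 1 = 11.9374%.
Investment B real return: 1.137/1.022 − 1 = 11.2524%.
Difference: 11.9374 − 11.2524 = 0.6850 pp.

0.685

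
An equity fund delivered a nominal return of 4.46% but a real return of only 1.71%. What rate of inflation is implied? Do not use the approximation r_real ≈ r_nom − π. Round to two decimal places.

2.70%

From (1+r_nom) = (1+r_real)(1+π), we get 1+π = (1 + 4.46%)/(1 + 1.71%) = 1.0446/1.0171 ≈ 1.02704.
So π ≈ 2.7038%.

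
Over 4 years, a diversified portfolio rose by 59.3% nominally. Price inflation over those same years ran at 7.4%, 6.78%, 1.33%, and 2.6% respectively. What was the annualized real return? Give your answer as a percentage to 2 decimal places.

7.51%

Cumulative inflation factor: 1.074 × 1.0678 × 1.0133 × 1.026 ≈ 1.19228.
Nominal growth factor: 1.59300. Real growth factor = 1.59300 / 1.19228 ≈ 1.33609.
Annualized: 1.33609^(1/4) − 1 ≈ 0.07513.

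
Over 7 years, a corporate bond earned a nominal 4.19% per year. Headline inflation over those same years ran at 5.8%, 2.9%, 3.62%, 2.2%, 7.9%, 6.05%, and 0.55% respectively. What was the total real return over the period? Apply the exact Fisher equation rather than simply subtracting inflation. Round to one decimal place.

Cumulative inflation factor: 1.058 × 1.029 × 1.0362 × 1.022 × 1.079 × 1.0605 × 1.0055 ≈ 1.32651.
Nominal growth factor: 1.33285. Real growth factor = 1.33285 / 1.32651 ≈ 1.00478.
Total real return ≈ 0.4784%.

0.5%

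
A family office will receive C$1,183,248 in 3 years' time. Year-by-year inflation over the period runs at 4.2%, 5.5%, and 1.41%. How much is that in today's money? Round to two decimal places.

C$1,061,389.58

Price-level factor over 3 years: 1.042 × 1.055 × 1.0141 = 1.114810271.
Purchasing power today: C$1,183,248 divided by that factor.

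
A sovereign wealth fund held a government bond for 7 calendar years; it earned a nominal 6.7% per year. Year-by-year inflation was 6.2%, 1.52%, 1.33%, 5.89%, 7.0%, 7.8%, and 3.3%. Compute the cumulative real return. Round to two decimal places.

Cumulative inflation factor: 1.062 × 1.0152 × 1.0133 × 1.0589 × 1.070 × 1.078 × 1.033 ≈ 1.37839.
Nominal growth factor: 1.57453. Real growth factor = 1.57453 / 1.37839 ≈ 1.14230.
Total real return ≈ 14.2297%.

14.23%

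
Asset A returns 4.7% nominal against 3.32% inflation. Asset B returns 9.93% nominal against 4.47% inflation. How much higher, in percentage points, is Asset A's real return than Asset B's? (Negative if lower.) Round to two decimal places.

Asset A real return: 1.047/1.0332 − 1 = 1.336%.
Asset B real return: 1.0993/1.0447 − 1 = 5.226%.
Difference: 1.336 − 5.226 = -3.890 pp.

-3.89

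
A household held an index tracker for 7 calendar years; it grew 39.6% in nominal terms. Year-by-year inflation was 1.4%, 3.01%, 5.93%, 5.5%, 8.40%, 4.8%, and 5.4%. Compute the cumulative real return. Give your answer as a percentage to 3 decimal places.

Cumulative inflation factor: 1.014 × 1.0301 × 1.0593 × 1.055 × 1.0840 × 1.048 × 1.054 ≈ 1.39772.
Nominal growth factor: 1.39600. Real growth factor = 1.39600 / 1.39772 ≈ 0.99877.
Total real return ≈ -0.1230%.

-0.123%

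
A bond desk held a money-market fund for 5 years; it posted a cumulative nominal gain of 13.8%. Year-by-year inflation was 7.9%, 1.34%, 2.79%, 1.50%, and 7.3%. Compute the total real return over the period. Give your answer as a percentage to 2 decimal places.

-7.03%

Cumulative inflation factor: 1.079 × 1.0134 × 1.0279 × 1.0150 × 1.073 ≈ 1.22411.
Nominal growth factor: 1.13800. Real growth factor = 1.13800 / 1.22411 ≈ 0.92966.
Total real return ≈ -7.0342%.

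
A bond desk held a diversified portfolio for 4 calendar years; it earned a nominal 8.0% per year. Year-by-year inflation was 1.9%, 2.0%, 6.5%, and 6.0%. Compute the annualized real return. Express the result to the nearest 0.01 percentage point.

3.77%

Cumulative inflation factor: 1.019 × 1.020 × 1.065 × 1.060 ≈ 1.17336.
Nominal growth factor: 1.36049. Real growth factor = 1.36049 / 1.17336 ≈ 1.15949.
Annualized: 1.15949^(1/4) − 1 ≈ 0.03769.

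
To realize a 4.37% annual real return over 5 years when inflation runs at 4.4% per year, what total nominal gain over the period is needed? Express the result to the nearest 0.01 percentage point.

53.60%

Required annual nominal rate: (1+4.37%)(1+4.4%) − 1 = 8.96228%.
Cumulative over 5 years: (1 + 0.0896228)^5 − 1 ≈ 0.53596.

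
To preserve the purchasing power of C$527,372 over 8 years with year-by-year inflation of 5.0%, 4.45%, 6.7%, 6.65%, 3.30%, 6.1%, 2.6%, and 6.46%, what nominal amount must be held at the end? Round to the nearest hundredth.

C$787,933.60

Cumulative price-level factor: 1.050 × 1.0445 × 1.067 × 1.0665 × 1.0330 × 1.061 × 1.026 × 1.0646 ≈ 1.4940755221.
Multiplying C$527,372 by the price-level factor gives the future nominal sum.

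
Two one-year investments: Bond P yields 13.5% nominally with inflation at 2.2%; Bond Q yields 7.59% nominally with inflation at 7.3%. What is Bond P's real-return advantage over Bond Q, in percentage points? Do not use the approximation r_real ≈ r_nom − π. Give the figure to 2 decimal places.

10.79

Bond P real return: 1.135/1.022 − 1 = 11.057%.
Bond Q real return: 1.0759/1.073 − 1 = 0.270%.
Difference: 11.057 − 0.270 = 10.787 pp.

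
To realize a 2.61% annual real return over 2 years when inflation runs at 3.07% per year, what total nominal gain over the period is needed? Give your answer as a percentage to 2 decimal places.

11.85%

Required annual nominal rate: (1+2.61%)(1+3.07%) − 1 = 5.760127%.
Cumulative over 2 years: (1 + 0.05760127)^2 − 1 ≈ 0.11852.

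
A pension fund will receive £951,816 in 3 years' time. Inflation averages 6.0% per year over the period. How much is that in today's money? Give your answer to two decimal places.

Price-level factor over 3 years: (1 + 6.0%)^3 = 1.191016.
Purchasing power today: £951,816 divided by that factor.

£799,163.07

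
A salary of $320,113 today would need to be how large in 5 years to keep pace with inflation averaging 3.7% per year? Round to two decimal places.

Cumulative price-level factor: (1+3.7%)^5 ≈ 1.1992059701.
The nominal amount required is $320,113 scaled up by that factor.

$383,881.42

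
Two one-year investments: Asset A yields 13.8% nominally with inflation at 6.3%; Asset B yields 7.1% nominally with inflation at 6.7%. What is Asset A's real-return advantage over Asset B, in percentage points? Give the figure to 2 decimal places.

Asset A real return: 1.138/1.063 − 1 = 7.056%.
Asset B real return: 1.071/1.067 − 1 = 0.375%.
Difference: 7.056 − 0.375 = 6.681 pp.

6.68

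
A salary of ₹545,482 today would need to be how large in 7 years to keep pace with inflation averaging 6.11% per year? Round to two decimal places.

Cumulative price-level factor: (1+6.11%)^7 ≈ 1.5145869193.
The nominal amount required is ₹545,482 scaled up by that factor.

₹826,179.90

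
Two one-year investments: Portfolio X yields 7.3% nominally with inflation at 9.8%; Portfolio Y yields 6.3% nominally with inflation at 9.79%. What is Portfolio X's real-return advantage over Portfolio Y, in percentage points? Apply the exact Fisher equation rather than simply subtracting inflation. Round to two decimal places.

0.90

Portfolio X real return: 1.073/1.098 − 1 = -2.277%.
Portfolio Y real return: 1.063/1.0979 − 1 = -3.179%.
Difference: -2.277 − (-3.179) = 0.902 pp.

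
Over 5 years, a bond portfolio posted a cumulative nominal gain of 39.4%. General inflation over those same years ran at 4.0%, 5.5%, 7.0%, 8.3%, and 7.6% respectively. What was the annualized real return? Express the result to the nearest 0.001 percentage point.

Cumulative inflation factor: 1.040 × 1.055 × 1.070 × 1.083 × 1.076 ≈ 1.36808.
Nominal growth factor: 1.39400. Real growth factor = 1.39400 / 1.36808 ≈ 1.01895.
Annualized: 1.01895^(1/5) − 1 ≈ 0.00376.

0.376%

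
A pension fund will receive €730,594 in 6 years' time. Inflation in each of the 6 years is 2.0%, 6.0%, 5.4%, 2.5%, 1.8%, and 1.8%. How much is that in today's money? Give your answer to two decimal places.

€603,545.52

Price-level factor over 6 years: 1.020 × 1.060 × 1.054 × 1.025 × 1.018 × 1.018 ≈ 1.2105035552.
Purchasing power today: €730,594 divided by that factor.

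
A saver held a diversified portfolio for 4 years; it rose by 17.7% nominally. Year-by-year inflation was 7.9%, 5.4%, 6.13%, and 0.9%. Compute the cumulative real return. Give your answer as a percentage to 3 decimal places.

Cumulative inflation factor: 1.079 × 1.054 × 1.0613 × 1.009 ≈ 1.21784.
Nominal growth factor: 1.17700. Real growth factor = 1.17700 / 1.21784 ≈ 0.96646.
Total real return ≈ -3.3537%.

-3.354%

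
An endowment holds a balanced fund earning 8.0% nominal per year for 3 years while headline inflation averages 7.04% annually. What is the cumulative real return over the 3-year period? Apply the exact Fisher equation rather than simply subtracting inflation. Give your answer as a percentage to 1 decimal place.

The annual real rate is (1+8.0%)/(1+7.04%) − 1 = 0.8969%.
Compounded over 3 years: (1 + 0.008969)^3 − 1 ≈ 0.02715.

2.7%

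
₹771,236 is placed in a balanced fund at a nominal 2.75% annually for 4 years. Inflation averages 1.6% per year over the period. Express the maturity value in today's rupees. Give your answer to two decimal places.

₹806,751.50

Nominal value at maturity: ₹771,236 × (1 + 2.75%)^4 ≈ ₹859,636.04.
Price-level factor over 4 years: (1 + 1.6%)^4 ≈ 1.0655524495.
The maturity value deflated by that factor is the answer in today's purchasing power.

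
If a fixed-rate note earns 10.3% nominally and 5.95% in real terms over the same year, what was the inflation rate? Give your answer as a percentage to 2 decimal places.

4.11%

From (1+r_nom) = (1+r_real)(1+π), we get 1+π = (1 + 10.3%)/(1 + 5.95%) = 1.103/1.0595 ≈ 1.04106.
So π ≈ 4.1057%.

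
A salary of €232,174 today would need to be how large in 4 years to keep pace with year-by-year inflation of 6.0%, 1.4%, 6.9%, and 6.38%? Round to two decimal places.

€283,788.70

Cumulative price-level factor: 1.060 × 1.014 × 1.069 × 1.0638 ≈ 1.2223104126.
Multiplying €232,174 by the price-level factor gives the future nominal sum.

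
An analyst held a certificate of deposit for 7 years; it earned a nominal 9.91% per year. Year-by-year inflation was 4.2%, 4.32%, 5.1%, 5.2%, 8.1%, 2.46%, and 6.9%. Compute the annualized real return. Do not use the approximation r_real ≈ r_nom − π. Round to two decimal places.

4.51%

Cumulative inflation factor: 1.042 × 1.0432 × 1.051 × 1.052 × 1.081 × 1.0246 × 1.069 ≈ 1.42302.
Nominal growth factor: 1.93758. Real growth factor = 1.93758 / 1.42302 ≈ 1.36160.
Annualized: 1.36160^(1/7) − 1 ≈ 0.04508.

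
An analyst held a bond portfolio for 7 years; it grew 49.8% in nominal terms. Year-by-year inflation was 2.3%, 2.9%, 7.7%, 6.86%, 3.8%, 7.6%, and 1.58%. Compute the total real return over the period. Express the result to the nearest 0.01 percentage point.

Cumulative inflation factor: 1.023 × 1.029 × 1.077 × 1.0686 × 1.038 × 1.076 × 1.0158 ≈ 1.37448.
Nominal growth factor: 1.49800. Real growth factor = 1.49800 / 1.37448 ≈ 1.08986.
Total real return ≈ 8.9863%.

8.99%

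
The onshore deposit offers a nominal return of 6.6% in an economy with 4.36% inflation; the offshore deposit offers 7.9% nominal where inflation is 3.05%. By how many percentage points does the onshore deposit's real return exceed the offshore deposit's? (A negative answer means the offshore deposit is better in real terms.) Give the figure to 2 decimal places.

The onshore deposit real return: 1.066/1.0436 − 1 = 2.146%.
The offshore deposit real return: 1.079/1.0305 − 1 = 4.706%.
Difference: 2.146 − 4.706 = -2.560 pp.

-2.56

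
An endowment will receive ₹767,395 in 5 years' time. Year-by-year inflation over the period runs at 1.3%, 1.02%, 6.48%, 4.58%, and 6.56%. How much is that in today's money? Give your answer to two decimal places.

₹631,962.44

Price-level factor over 5 years: 1.013 × 1.0102 × 1.0648 × 1.0458 × 1.0656 ≈ 1.2143047709.
Purchasing power today: ₹767,395 divided by that factor.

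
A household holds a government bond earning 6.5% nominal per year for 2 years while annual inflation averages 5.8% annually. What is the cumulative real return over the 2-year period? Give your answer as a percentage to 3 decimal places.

1.328%

The annual real rate is (1+6.5%)/(1+5.8%) − 1 = 0.6616%.
Compounded over 2 years: (1 + 0.006616)^2 − 1 ≈ 0.01328.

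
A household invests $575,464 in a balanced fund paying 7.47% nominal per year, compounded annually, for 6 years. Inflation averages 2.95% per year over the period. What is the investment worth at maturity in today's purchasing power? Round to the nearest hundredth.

Nominal value at maturity: $575,464 × (1 + 7.47%)^6 ≈ $886,628.43.
Price-level factor over 6 years: (1 + 2.95%)^6 ≈ 1.1905786922.
The maturity value deflated by that factor is the answer in today's purchasing power.

$744,703.76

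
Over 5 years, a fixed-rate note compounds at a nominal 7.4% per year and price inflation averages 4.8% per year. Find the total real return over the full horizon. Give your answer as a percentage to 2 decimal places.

13.04%

The annual real rate is (1+7.4%)/(1+4.8%) − 1 = 2.4809%.
Compounded over 5 years: (1 + 0.024809)^5 − 1 ≈ 0.13036.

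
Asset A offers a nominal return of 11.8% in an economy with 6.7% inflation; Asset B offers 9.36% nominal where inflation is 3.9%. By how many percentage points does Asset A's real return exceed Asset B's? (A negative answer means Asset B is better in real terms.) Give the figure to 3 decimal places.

Asset A real return: 1.118/1.067 − 1 = 4.7798%.
Asset B real return: 1.0936/1.039 − 1 = 5.2551%.
Difference: 4.7798 − 5.2551 = -0.4753 pp.

-0.475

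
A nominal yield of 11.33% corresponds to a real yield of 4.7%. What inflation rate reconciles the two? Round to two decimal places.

6.33%

From (1+r_nom) = (1+r_real)(1+π), we get 1+π = (1 + 11.33%)/(1 + 4.7%) = 1.1133/1.047 ≈ 1.06332.
So π ≈ 6.3324%.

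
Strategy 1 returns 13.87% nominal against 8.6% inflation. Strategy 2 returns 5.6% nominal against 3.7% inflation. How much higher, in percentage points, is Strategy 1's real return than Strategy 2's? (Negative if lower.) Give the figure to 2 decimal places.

3.02

Strategy 1 real return: 1.1387/1.086 − 1 = 4.853%.
Strategy 2 real return: 1.056/1.037 − 1 = 1.832%.
Difference: 4.853 − 1.832 = 3.021 pp.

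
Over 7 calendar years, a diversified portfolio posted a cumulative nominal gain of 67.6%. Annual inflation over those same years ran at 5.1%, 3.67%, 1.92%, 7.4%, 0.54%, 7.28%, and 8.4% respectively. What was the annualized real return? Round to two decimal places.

2.66%

Cumulative inflation factor: 1.051 × 1.0367 × 1.0192 × 1.074 × 1.0054 × 1.0728 × 1.084 ≈ 1.39446.
Nominal growth factor: 1.67600. Real growth factor = 1.67600 / 1.39446 ≈ 1.20190.
Annualized: 1.20190^(1/7) − 1 ≈ 0.02662.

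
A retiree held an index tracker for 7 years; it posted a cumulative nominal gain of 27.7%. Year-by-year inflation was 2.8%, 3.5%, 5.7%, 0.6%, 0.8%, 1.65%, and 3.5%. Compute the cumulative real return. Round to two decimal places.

6.43%

Cumulative inflation factor: 1.028 × 1.035 × 1.057 × 1.006 × 1.008 × 1.0165 × 1.035 ≈ 1.19982.
Nominal growth factor: 1.27700. Real growth factor = 1.27700 / 1.19982 ≈ 1.06433.
Total real return ≈ 6.4330%.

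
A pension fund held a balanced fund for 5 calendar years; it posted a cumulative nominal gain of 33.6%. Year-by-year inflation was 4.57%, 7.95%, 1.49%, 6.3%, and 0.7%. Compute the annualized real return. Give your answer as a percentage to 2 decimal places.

1.73%

Cumulative inflation factor: 1.0457 × 1.0795 × 1.0149 × 1.063 × 1.007 ≈ 1.22635.
Nominal growth factor: 1.33600. Real growth factor = 1.33600 / 1.22635 ≈ 1.08941.
Annualized: 1.08941^(1/5) − 1 ≈ 0.01727.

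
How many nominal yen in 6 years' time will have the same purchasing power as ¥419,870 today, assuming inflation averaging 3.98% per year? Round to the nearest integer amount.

¥530,657

Cumulative price-level factor: (1+3.98%)^6 ≈ 1.2638597367.
Multiplying ¥419,870 by the price-level factor gives the future nominal sum.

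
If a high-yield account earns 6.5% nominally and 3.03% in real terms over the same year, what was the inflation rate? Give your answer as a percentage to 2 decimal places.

From (1+r_nom) = (1+r_real)(1+π), we get 1+π = (1 + 6.5%)/(1 + 3.03%) = 1.065/1.0303 ≈ 1.03368.
So π ≈ 3.3680%.

3.37%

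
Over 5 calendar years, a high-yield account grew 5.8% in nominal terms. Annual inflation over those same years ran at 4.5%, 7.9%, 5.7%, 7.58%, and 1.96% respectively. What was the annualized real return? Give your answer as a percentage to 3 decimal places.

Cumulative inflation factor: 1.045 × 1.079 × 1.057 × 1.0758 × 1.0196 ≈ 1.30730.
Nominal growth factor: 1.05800. Real growth factor = 1.05800 / 1.30730 ≈ 0.80930.
Annualized: 0.80930^(1/5) − 1 ≈ -0.04143.

-4.143%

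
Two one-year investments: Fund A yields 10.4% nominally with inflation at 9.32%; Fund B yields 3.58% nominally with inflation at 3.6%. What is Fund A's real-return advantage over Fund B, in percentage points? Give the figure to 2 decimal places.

1.01

Fund A real return: 1.104/1.0932 − 1 = 0.988%.
Fund B real return: 1.0358/1.036 − 1 = -0.019%.
Difference: 0.988 − (-0.019) = 1.007 pp.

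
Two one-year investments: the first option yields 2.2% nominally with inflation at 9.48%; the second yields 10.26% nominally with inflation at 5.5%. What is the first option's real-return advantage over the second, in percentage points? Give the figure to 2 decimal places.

The first option real return: 1.022/1.0948 − 1 = -6.650%.
The second real return: 1.1026/1.055 − 1 = 4.512%.
Difference: -6.650 − 4.512 = -11.162 pp.

-11.16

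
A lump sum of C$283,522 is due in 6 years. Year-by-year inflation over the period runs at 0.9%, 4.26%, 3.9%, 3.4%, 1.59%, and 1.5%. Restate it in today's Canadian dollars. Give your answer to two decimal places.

C$243,290.30

Price-level factor over 6 years: 1.009 × 1.0426 × 1.039 × 1.034 × 1.0159 × 1.015 ≈ 1.1653650138.
Purchasing power today: C$283,522 divided by that factor.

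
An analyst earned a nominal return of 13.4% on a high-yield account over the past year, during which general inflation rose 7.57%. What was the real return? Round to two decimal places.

5.42%

Real return via the Fisher equation: (1 + 13.4%)/(1 + 7.57%) − 1 = 1.134/1.0757 − 1 ≈ 0.05420.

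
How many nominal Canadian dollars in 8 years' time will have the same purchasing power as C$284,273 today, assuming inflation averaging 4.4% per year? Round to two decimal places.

C$401,180.30

Cumulative price-level factor: (1+4.4%)^8 ≈ 1.4112501118.
The nominal amount required is C$284,273 scaled up by that factor.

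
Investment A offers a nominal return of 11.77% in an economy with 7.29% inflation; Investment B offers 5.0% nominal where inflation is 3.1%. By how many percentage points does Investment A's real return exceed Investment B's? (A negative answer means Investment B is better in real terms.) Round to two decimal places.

Investment A real return: 1.1177/1.0729 − 1 = 4.176%.
Investment B real return: 1.050/1.031 − 1 = 1.843%.
Difference: 4.176 − 1.843 = 2.333 pp.

2.33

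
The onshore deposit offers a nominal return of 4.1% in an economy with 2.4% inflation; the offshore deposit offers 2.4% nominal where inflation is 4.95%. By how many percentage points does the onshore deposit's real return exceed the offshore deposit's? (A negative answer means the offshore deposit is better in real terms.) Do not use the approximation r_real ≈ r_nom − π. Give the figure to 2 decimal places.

The onshore deposit real return: 1.041/1.024 − 1 = 1.660%.
The offshore deposit real return: 1.024/1.0495 − 1 = -2.430%.
Difference: 1.660 − (-2.430) = 4.090 pp.

4.09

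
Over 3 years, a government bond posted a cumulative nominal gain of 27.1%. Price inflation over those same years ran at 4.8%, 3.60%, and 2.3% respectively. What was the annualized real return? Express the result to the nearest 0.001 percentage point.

Cumulative inflation factor: 1.048 × 1.0360 × 1.023 ≈ 1.11070.
Nominal growth factor: 1.27100. Real growth factor = 1.27100 / 1.11070 ≈ 1.14432.
Annualized: 1.14432^(1/3) − 1 ≈ 0.04596.

4.596%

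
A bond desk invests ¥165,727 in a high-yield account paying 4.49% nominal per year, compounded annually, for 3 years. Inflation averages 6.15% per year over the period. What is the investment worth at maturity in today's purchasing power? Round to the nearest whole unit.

¥158,073

Nominal value at maturity: ¥165,727 × (1 + 4.49%)^3 ≈ ¥189,068.
Price-level factor over 3 years: (1 + 6.15%)^3 ≈ 1.1960793584.
Dividing the nominal maturity value by the price-level factor gives the value in today's money.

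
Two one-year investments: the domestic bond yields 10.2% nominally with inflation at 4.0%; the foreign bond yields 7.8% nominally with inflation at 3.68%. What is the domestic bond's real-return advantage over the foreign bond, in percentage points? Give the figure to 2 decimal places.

1.99

The domestic bond real return: 1.102/1.040 − 1 = 5.962%.
The foreign bond real return: 1.078/1.0368 − 1 = 3.974%.
Difference: 5.962 − 3.974 = 1.988 pp.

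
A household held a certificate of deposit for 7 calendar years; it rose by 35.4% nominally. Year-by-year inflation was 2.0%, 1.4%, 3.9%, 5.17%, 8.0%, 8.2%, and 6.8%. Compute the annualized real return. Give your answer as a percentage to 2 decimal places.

Cumulative inflation factor: 1.020 × 1.014 × 1.039 × 1.0517 × 1.080 × 1.082 × 1.068 ≈ 1.41048.
Nominal growth factor: 1.35400. Real growth factor = 1.35400 / 1.41048 ≈ 0.95995.
Annualized: 0.95995^(1/7) − 1 ≈ -0.00582.

-0.58%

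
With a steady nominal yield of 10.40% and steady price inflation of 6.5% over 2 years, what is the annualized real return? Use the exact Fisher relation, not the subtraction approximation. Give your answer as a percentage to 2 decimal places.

With constant rates the annual real return is the same each year: (1+10.40%)/(1+6.5%) − 1 = 0.03662.

3.66%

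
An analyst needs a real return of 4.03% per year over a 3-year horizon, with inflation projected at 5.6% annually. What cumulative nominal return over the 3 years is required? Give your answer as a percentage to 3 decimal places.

Required annual nominal rate: (1+4.03%)(1+5.6%) − 1 = 9.85568%.
Cumulative over 3 years: (1 + 0.0985568)^3 − 1 ≈ 0.32577.

32.577%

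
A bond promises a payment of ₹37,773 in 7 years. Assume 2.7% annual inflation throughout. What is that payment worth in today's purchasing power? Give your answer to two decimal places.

₹31,346.45

Price-level factor over 7 years: (1 + 2.7%)^7 ≈ 1.2050168095.
Purchasing power today: ₹37,773 divided by that factor.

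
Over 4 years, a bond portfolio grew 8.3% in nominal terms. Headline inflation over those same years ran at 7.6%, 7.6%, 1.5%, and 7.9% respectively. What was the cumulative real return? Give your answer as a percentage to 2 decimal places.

Cumulative inflation factor: 1.076 × 1.076 × 1.015 × 1.079 ≈ 1.26798.
Nominal growth factor: 1.08300. Real growth factor = 1.08300 / 1.26798 ≈ 0.85412.
Total real return ≈ -14.5885%.

-14.59%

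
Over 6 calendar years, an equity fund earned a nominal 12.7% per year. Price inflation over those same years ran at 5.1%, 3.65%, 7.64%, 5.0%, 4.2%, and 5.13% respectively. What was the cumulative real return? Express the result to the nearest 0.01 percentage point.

Cumulative inflation factor: 1.051 × 1.0365 × 1.0764 × 1.050 × 1.042 × 1.0513 ≈ 1.34874.
Nominal growth factor: 2.04901. Real growth factor = 2.04901 / 1.34874 ≈ 1.51920.
Total real return ≈ 51.9197%.

51.92%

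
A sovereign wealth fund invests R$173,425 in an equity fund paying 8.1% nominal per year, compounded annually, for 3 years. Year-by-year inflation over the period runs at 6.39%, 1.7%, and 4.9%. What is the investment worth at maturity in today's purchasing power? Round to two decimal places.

R$193,015.21

Nominal value at maturity: R$173,425 × (1 + 8.1%)^3 ≈ R$219,072.96.
Price-level factor over 3 years: 1.0639 × 1.017 × 1.049 = 1.1350036287.
Dividing the nominal maturity value by the price-level factor gives the value in today's money.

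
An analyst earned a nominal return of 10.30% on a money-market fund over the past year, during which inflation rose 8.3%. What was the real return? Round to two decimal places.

Real return via the Fisher equation: (1 + 10.30%)/(1 + 8.3%) − 1 = 1.1030/1.083 − 1 ≈ 0.01847.

1.85%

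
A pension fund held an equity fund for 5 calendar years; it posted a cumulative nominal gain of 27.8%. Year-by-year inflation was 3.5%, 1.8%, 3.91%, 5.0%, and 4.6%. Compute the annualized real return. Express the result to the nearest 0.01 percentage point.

Cumulative inflation factor: 1.035 × 1.018 × 1.0391 × 1.050 × 1.046 ≈ 1.20245.
Nominal growth factor: 1.27800. Real growth factor = 1.27800 / 1.20245 ≈ 1.06283.
Annualized: 1.06283^(1/5) − 1 ≈ 0.01226.

1.23%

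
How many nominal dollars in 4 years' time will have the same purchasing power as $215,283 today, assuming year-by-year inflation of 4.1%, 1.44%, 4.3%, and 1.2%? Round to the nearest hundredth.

Cumulative price-level factor: 1.041 × 1.0144 × 1.043 × 1.012 ≈ 1.1146147630.
The nominal amount required is $215,283 scaled up by that factor.

$239,957.61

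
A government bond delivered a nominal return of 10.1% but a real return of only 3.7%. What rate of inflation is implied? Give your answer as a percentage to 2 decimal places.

From (1+r_nom) = (1+r_real)(1+π), we get 1+π = (1 + 10.1%)/(1 + 3.7%) = 1.101/1.037 ≈ 1.06172.
So π ≈ 6.1716%.

6.17%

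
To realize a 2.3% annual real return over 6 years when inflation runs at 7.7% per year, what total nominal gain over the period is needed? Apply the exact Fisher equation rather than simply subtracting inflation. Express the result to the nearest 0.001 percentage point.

78.874%

Required annual nominal rate: (1+2.3%)(1+7.7%) − 1 = 10.1771%.
Cumulative over 6 years: (1 + 0.101771)^6 − 1 ≈ 0.78874.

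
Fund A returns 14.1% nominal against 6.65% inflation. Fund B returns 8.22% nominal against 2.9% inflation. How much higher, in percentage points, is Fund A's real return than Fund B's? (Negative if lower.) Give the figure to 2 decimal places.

Fund A real return: 1.141/1.0665 − 1 = 6.985%.
Fund B real return: 1.0822/1.029 − 1 = 5.170%.
Difference: 6.985 − 5.170 = 1.815 pp.

1.82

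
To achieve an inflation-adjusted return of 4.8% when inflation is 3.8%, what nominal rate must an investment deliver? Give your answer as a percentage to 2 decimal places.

8.78%

By the Fisher equation, 1 + r_nom = (1 + 4.8%)(1 + 3.8%) = 1.048 × 1.038 = 1.087824.
So r_nom = 8.7824%.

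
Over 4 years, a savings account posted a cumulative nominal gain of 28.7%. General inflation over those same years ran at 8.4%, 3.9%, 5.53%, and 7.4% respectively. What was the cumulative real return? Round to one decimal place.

Cumulative inflation factor: 1.084 × 1.039 × 1.0553 × 1.074 ≈ 1.27651.
Nominal growth factor: 1.28700. Real growth factor = 1.28700 / 1.27651 ≈ 1.00822.
Total real return ≈ 0.8216%.

0.8%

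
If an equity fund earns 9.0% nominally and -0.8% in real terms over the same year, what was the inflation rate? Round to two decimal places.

From (1+r_nom) = (1+r_real)(1+π), we get 1+π = (1 + 9.0%)/(1 − 0.8%) = 1.090/0.992 ≈ 1.09879.
So π ≈ 9.8790%.

9.88%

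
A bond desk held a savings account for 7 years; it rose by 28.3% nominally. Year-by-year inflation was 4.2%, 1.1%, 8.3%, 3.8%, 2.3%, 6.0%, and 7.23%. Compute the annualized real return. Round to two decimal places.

-1.01%

Cumulative inflation factor: 1.042 × 1.011 × 1.083 × 1.038 × 1.023 × 1.060 × 1.0723 ≈ 1.37703.
Nominal growth factor: 1.28300. Real growth factor = 1.28300 / 1.37703 ≈ 0.93172.
Annualized: 0.93172^(1/7) − 1 ≈ -0.01005.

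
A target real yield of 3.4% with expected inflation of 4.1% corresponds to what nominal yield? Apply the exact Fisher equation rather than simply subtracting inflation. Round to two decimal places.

By the Fisher equation, 1 + r_nom = (1 + 3.4%)(1 + 4.1%) = 1.034 × 1.041 = 1.076394.
So r_nom = 7.6394%.

7.64%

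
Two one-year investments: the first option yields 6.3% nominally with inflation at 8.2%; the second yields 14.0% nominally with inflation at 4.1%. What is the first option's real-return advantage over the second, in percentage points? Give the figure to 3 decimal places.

-11.266

The first option real return: 1.063/1.082 − 1 = -1.7560%.
The second real return: 1.140/1.041 − 1 = 9.5101%.
Difference: -1.7560 − 9.5101 = -11.2661 pp.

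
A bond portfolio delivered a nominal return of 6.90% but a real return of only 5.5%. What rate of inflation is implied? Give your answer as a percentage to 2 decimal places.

From (1+r_nom) = (1+r_real)(1+π), we get 1+π = (1 + 6.90%)/(1 + 5.5%) = 1.0690/1.055 ≈ 1.01327.
So π ≈ 1.3270%.

1.33%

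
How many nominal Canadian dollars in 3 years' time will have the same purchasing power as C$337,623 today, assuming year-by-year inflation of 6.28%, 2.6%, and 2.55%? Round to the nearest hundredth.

C$377,543.15

Cumulative price-level factor: 1.0628 × 1.026 × 1.0255 = 1.1182388364.
Multiplying C$337,623 by the price-level factor gives the future nominal sum.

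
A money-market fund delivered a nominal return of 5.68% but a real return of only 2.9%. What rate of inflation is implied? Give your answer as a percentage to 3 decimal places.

From (1+r_nom) = (1+r_real)(1+π), we get 1+π = (1 + 5.68%)/(1 + 2.9%) = 1.0568/1.029 ≈ 1.02702.
So π ≈ 2.7017%.

2.702%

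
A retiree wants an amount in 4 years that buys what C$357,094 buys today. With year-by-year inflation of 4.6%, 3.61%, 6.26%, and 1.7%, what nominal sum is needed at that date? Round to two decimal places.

Cumulative price-level factor: 1.046 × 1.0361 × 1.0626 × 1.017 ≈ 1.1711812818.
The nominal amount required is C$357,094 scaled up by that factor.

C$418,221.81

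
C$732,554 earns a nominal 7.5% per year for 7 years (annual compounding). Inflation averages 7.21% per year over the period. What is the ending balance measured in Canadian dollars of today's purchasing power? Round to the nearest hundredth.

C$746,537.83

Nominal value at maturity: C$732,554 × (1 + 7.5%)^7 ≈ C$1,215,343.08.
Price-level factor over 7 years: (1 + 7.21%)^7 ≈ 1.6279725287.
The maturity value deflated by that factor is the answer in today's purchasing power.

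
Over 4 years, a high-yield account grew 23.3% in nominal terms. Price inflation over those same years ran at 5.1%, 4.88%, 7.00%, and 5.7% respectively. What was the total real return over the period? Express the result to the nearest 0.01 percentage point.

-1.10%

Cumulative inflation factor: 1.051 × 1.0488 × 1.0700 × 1.057 ≈ 1.24668.
Nominal growth factor: 1.23300. Real growth factor = 1.23300 / 1.24668 ≈ 0.98903.
Total real return ≈ -1.0971%.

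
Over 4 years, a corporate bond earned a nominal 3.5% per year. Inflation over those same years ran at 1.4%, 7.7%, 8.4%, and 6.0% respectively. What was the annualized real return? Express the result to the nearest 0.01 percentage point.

Cumulative inflation factor: 1.014 × 1.077 × 1.084 × 1.060 ≈ 1.25484.
Nominal growth factor: 1.14752. Real growth factor = 1.14752 / 1.25484 ≈ 0.91448.
Annualized: 0.91448^(1/4) − 1 ≈ -0.02210.

-2.21%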